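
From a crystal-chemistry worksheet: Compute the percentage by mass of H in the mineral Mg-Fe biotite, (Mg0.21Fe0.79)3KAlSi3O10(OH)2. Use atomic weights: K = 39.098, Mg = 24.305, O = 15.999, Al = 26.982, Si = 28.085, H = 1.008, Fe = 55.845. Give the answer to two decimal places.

Molar mass of (Mg0.21Fe0.79)3KAlSi3O10(OH)2: 0.63×24.305 + 2.37×55.845 + 1×39.098 + 1×26.982 + 3×28.085 + 12×15.999 + 2×1.008 = 492.004 g/mol.
Mass of H per formula unit: 2 × 1.008 = 2.016 g.
Weight fraction H = 2.016 / 492.004 = 0.0041.

0.41 mass %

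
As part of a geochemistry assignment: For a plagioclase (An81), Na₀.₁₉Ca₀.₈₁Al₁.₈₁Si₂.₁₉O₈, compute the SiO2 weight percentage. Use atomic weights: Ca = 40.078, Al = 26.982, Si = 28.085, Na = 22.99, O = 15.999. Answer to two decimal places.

47.82 wt%

Formula mass = 275.167 g/mol.
2.19 Si → 2.1900 mol SiO2 per formula unit; M(SiO2) = 60.083, so SiO2 mass = 131.582 g.
131.582/275.167 × 100 = 47.82 wt%.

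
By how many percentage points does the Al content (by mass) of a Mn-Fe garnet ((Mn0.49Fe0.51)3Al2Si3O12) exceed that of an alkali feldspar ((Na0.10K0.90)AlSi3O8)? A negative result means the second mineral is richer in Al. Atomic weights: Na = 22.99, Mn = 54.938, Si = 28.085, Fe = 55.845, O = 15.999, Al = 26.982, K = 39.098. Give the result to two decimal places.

M((Mn0.49Fe0.51)3Al2Si3O12) = 496.409 g/mol, so wt% Al = 53.964/496.409 × 100 = 10.87%.
M((Na0.10K0.90)AlSi3O8) = 276.716 g/mol, so wt% Al = 26.982/276.716 × 100 = 9.75%.
10.87 − 9.75 = 1.12 pp.

1.12 percentage points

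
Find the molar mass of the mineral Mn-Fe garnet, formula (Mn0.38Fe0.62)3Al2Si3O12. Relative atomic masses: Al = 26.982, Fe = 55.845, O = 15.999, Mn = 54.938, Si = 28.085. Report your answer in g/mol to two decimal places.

496.71 g/mol

M = 1.14×54.938 + 1.86×55.845 + 2×26.982 + 3×28.085 + 12×15.999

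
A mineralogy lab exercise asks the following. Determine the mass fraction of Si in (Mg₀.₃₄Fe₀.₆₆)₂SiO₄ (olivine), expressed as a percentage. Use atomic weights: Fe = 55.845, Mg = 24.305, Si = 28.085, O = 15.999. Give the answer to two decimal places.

Molar mass of (Mg₀.₃₄Fe₀.₆₆)₂SiO₄: 0.68·24.305 + 1.32·55.845 + 1·28.085 + 4·15.999 = 182.324 g/mol.
Mass of Si per formula unit: 1 × 28.085 = 28.085 g.
Weight fraction Si = 28.085 / 182.324 = 0.1540.

15.40 weight percent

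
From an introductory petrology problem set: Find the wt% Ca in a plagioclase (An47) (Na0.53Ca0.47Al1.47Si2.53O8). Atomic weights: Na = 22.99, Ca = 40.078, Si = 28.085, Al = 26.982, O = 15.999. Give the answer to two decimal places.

6.98 mass %

M(Na0.53Ca0.47Al1.47Si2.53O8) = 269.732 g/mol.
Ca contributes 0.47 × 40.078 = 18.837 g per mole.
18.837/269.732 = 0.0698 → 6.98%.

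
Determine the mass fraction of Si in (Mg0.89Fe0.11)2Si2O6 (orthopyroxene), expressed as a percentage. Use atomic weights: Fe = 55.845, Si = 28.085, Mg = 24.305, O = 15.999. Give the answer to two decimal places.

27.04 wt%

Molar mass of (Mg0.89Fe0.11)2Si2O6: 1.78*24.305 + 0.22*55.845 + 2*28.085 + 6*15.999 = 207.713 g/mol.
Mass of Si per formula unit: 2 × 28.085 = 56.170 g.
Weight fraction Si = 56.170 / 207.713 = 0.2704.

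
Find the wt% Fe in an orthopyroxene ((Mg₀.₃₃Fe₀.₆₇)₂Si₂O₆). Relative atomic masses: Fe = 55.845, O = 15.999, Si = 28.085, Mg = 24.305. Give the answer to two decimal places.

30.79 weight percent

M((Mg₀.₃₃Fe₀.₆₇)₂Si₂O₆) = 243.038 g/mol.
Fe contributes 1.34 × 55.845 = 74.832 g per mole.
74.832/243.038 = 0.3079 → 30.79%.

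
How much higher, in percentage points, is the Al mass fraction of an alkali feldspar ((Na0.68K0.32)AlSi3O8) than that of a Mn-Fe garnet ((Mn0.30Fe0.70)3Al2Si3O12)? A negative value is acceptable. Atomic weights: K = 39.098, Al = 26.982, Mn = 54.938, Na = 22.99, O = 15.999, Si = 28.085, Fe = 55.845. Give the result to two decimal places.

-0.77 percentage points

Al in (Na0.68K0.32)AlSi3O8: molar mass 267.374 g/mol; 1×26.982 = 26.982 g → 10.09 wt%.
Al in (Mn0.30Fe0.70)3Al2Si3O12: molar mass 496.926 g/mol; 2×26.982 = 53.964 g → 10.86 wt%.
Difference = 10.09 − 10.86 = -0.77 percentage points.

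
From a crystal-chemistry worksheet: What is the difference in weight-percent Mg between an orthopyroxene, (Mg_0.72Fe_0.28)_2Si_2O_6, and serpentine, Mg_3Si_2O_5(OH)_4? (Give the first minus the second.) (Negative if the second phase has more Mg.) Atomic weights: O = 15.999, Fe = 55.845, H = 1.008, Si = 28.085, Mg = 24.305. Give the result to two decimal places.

-10.29 percentage points

First mineral: 34.999 g Mg in 218.436 g formula = 16.02 wt% Mg.
Second mineral: 72.915 g Mg in 277.108 g formula = 26.31 wt% Mg.
16.02% − 26.31% gives a difference of -10.29 percentage points.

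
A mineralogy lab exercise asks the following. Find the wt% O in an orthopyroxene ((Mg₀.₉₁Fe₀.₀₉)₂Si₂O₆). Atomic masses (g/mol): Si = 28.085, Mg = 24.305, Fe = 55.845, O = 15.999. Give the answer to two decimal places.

46.50 mass %

M((Mg₀.₉₁Fe₀.₀₉)₂Si₂O₆) = 206.451 g/mol.
O contributes 6 × 15.999 = 95.994 g per mole.
95.994/206.451 = 0.4650 → 46.50%.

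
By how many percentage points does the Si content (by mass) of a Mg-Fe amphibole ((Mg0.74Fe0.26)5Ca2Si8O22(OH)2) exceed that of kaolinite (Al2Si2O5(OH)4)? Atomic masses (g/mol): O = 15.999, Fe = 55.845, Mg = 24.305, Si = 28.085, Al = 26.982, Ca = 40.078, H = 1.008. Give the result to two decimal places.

4.57 percentage points

First mineral: 224.680 g Si in 853.355 g formula = 26.33 wt% Si.
Second mineral: 56.170 g Si in 258.157 g formula = 21.76 wt% Si.
26.33% − 21.76% gives a difference of 4.57 percentage points.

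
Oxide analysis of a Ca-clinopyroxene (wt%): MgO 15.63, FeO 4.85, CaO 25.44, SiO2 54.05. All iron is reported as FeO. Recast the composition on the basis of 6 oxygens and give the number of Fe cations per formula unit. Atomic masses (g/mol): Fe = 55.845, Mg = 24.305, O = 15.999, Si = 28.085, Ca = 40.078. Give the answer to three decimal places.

0.150 Fe apfu

MgO: 15.63/40.304 = 0.38780 mol → 0.38780 mol Mg, 0.38780 mol O.
FeO: 4.85/71.844 = 0.06751 mol → 0.06751 mol Fe, 0.06751 mol O.
CaO: 25.44/56.077 = 0.45366 mol → 0.45366 mol Ca, 0.45366 mol O.
SiO2: 54.05/60.083 = 0.89959 mol → 0.89959 mol Si, 1.79918 mol O.
Total oxygen = 2.70815 mol. Normalization factor = 6/2.70815 = 2.21553.
Fe per 6 O = 0.06751 × 2.21553 = 0.150.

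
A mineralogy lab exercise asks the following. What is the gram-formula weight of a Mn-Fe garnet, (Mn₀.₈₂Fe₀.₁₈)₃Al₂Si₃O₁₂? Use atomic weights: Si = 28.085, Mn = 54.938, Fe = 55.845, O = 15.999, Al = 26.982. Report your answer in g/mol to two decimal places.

The formula mass is the sum 2.46·54.938 + 0.54·55.845 + 2·26.982 + 3·28.085 + 12·15.999.

495.51 g/mol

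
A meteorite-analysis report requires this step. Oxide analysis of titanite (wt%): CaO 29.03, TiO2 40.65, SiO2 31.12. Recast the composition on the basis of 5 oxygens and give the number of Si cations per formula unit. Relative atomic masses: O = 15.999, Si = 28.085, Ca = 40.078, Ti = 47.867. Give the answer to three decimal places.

1.007 Si apfu

CaO: 29.03/56.077 = 0.51768 mol → 0.51768 mol Ca, 0.51768 mol O.
TiO2: 40.65/79.865 = 0.50898 mol → 0.50898 mol Ti, 1.01796 mol O.
SiO2: 31.12/60.083 = 0.51795 mol → 0.51795 mol Si, 1.03590 mol O.
Total oxygen = 2.57154 mol. Normalization factor = 5/2.57154 = 1.94436.
Si per 5 O = 0.51795 × 1.94436 = 1.007.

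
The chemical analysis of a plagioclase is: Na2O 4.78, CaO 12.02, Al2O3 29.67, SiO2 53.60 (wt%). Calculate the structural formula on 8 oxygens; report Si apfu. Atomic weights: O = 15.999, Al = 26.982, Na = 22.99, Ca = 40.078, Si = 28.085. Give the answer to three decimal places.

2.420 Si apfu

Na2O (M=61.979): mol = 0.07712; Na = 0.15424, O = 0.07712.
CaO (M=56.077): mol = 0.21435; Ca = 0.21435, O = 0.21435.
Al2O3 (M=101.961): mol = 0.29099; Al = 0.58198, O = 0.87297.
SiO2 (M=60.083): mol = 0.89210; Si = 0.89210, O = 1.78420.
ΣO = 2.94864; factor = 8/ΣO = 2.71312.
Si apfu = 0.89210 × 2.71312 = 2.420.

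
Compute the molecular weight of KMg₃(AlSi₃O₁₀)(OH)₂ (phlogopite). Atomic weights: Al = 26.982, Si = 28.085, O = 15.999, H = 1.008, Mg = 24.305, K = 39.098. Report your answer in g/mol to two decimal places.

The formula mass is the sum 1·39.098 + 3·24.305 + 1·26.982 + 3·28.085 + 12·15.999 + 2·1.008.

417.25 g/mol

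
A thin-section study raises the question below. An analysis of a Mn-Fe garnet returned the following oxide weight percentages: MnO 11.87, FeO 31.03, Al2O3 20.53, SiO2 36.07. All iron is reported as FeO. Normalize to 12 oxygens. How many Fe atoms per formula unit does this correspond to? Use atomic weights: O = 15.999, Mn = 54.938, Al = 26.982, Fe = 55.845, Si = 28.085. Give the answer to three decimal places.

11.87 wt% MnO ÷ 70.937 g/mol = 0.16733 mol, giving 0.16733 Mn and 0.16733 O.
31.03 wt% FeO ÷ 71.844 g/mol = 0.43191 mol, giving 0.43191 Fe and 0.43191 O.
20.53 wt% Al2O3 ÷ 101.961 g/mol = 0.20135 mol, giving 0.40270 Al and 0.60405 O.
36.07 wt% SiO2 ÷ 60.083 g/mol = 0.60034 mol, giving 0.60034 Si and 1.20068 O.
Oxygen sums to 2.40397; scaling by 12/2.40397 = 4.99174 puts the formula on 12 O.
Fe: 0.43191 × 4.99174 = 2.156 atoms per formula unit.

2.156 Fe apfu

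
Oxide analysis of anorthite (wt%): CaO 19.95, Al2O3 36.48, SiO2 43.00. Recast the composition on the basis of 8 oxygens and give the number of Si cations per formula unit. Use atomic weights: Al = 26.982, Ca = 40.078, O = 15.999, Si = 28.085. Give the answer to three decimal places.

2.002 Si apfu

CaO: 19.95/56.077 = 0.35576 mol → 0.35576 mol Ca, 0.35576 mol O.
Al2O3: 36.48/101.961 = 0.35778 mol → 0.71556 mol Al, 1.07334 mol O.
SiO2: 43.00/60.083 = 0.71568 mol → 0.71568 mol Si, 1.43136 mol O.
Total oxygen = 2.86046 mol. Normalization factor = 8/2.86046 = 2.79675.
Si per 8 O = 0.71568 × 2.79675 = 2.002.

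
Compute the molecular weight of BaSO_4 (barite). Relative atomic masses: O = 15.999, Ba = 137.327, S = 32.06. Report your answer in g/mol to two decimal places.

233.38 g/mol

The formula mass is the sum 1·137.327 + 1·32.06 + 4·15.999.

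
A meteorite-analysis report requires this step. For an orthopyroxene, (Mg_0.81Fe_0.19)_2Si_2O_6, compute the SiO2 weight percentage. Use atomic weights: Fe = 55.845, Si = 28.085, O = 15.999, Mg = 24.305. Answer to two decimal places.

56.48 wt%

Molar mass of (Mg_0.81Fe_0.19)_2Si_2O_6 = 1.62·24.305 + 0.38·55.845 + 2·28.085 + 6·15.999 = 212.759 g/mol.
Each formula unit contains 2 Si, equivalent to 2/1 = 2.0000 mol SiO2.
M(SiO2) = 1×28.085 + 2×15.999 = 60.083 g/mol.
Mass of SiO2 per formula unit = 2.0000 × 60.083 = 120.166 g.
SiO2 wt% = 120.166 / 212.759 × 100 = 56.48%.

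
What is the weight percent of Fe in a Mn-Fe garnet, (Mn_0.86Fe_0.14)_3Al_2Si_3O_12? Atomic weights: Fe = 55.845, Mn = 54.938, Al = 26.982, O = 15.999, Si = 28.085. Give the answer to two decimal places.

M((Mn_0.86Fe_0.14)_3Al_2Si_3O_12) = 495.402 g/mol.
Fe contributes 0.42 × 55.845 = 23.455 g per mole.
23.455/495.402 = 0.0473 → 4.73%.

4.73 mass %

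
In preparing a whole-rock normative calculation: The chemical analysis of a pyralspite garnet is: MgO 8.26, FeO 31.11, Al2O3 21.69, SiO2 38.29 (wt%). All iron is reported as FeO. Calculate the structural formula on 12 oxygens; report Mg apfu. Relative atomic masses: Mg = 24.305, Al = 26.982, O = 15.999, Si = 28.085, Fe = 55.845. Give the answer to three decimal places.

0.964 Mg apfu

MgO (M=40.304): mol = 0.20494; Mg = 0.20494, O = 0.20494.
FeO (M=71.844): mol = 0.43302; Fe = 0.43302, O = 0.43302.
Al2O3 (M=101.961): mol = 0.21273; Al = 0.42546, O = 0.63819.
SiO2 (M=60.083): mol = 0.63729; Si = 0.63729, O = 1.27458.
ΣO = 2.55073; factor = 12/ΣO = 4.70454.
Mg apfu = 0.20494 × 4.70454 = 0.964.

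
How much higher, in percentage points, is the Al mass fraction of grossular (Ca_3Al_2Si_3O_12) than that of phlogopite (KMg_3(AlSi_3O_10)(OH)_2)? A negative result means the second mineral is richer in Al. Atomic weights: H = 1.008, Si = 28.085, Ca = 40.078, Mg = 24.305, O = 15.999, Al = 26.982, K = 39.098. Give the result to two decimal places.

5.51 percentage points

M(Ca_3Al_2Si_3O_12) = 450.441 g/mol, so wt% Al = 53.964/450.441 × 100 = 11.98%.
M(KMg_3(AlSi_3O_10)(OH)_2) = 417.254 g/mol, so wt% Al = 26.982/417.254 × 100 = 6.47%.
11.98 − 6.47 = 5.51 pp.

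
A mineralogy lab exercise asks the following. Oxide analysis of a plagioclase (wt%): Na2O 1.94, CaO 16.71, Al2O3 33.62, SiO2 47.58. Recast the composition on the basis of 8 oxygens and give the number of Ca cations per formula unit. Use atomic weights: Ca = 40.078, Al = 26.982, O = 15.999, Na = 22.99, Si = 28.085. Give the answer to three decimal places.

0.821 Ca apfu

1.94 wt% Na2O ÷ 61.979 g/mol = 0.03130 mol, giving 0.06260 Na and 0.03130 O.
16.71 wt% CaO ÷ 56.077 g/mol = 0.29798 mol, giving 0.29798 Ca and 0.29798 O.
33.62 wt% Al2O3 ÷ 101.961 g/mol = 0.32973 mol, giving 0.65946 Al and 0.98919 O.
47.58 wt% SiO2 ÷ 60.083 g/mol = 0.79190 mol, giving 0.79190 Si and 1.58380 O.
Oxygen sums to 2.90227; scaling by 8/2.90227 = 2.75646 puts the formula on 8 O.
Ca: 0.29798 × 2.75646 = 0.821 atoms per formula unit.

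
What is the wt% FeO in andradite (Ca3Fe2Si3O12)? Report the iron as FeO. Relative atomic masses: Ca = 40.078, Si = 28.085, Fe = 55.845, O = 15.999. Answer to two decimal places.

28.28 wt%

Formula mass = 508.167 g/mol.
2 Fe → 2.0000 mol FeO per formula unit; M(FeO) = 71.844, so FeO mass = 143.688 g.
143.688/508.167 × 100 = 28.28 wt%.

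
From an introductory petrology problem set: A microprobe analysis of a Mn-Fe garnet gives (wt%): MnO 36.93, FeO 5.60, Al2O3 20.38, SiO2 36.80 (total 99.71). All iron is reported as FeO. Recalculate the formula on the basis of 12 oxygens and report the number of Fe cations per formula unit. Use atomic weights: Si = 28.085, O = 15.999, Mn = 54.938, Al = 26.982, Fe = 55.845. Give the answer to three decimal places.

MnO (M=70.937): mol = 0.52060; Mn = 0.52060, O = 0.52060.
FeO (M=71.844): mol = 0.07795; Fe = 0.07795, O = 0.07795.
Al2O3 (M=101.961): mol = 0.19988; Al = 0.39976, O = 0.59964.
SiO2 (M=60.083): mol = 0.61249; Si = 0.61249, O = 1.22498.
ΣO = 2.42317; factor = 12/ΣO = 4.95219.
Fe apfu = 0.07795 × 4.95219 = 0.386.

0.386 Fe apfu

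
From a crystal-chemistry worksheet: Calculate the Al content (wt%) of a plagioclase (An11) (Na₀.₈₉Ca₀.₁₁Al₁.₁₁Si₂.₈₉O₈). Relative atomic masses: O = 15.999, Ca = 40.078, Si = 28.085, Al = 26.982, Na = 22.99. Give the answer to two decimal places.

11.35 wt%

M(Na₀.₈₉Ca₀.₁₁Al₁.₁₁Si₂.₈₉O₈) = 263.977 g/mol.
Al contributes 1.11 × 26.982 = 29.950 g per mole.
29.950/263.977 = 0.1135 → 11.35%.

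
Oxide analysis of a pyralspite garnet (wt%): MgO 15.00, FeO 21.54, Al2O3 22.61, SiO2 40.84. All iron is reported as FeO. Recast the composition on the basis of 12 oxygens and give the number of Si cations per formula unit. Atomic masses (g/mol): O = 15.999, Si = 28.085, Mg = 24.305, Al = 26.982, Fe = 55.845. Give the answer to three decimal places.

3.025 Si apfu

MgO: 15.00/40.304 = 0.37217 mol → 0.37217 mol Mg, 0.37217 mol O.
FeO: 21.54/71.844 = 0.29982 mol → 0.29982 mol Fe, 0.29982 mol O.
Al2O3: 22.61/101.961 = 0.22175 mol → 0.44350 mol Al, 0.66525 mol O.
SiO2: 40.84/60.083 = 0.67973 mol → 0.67973 mol Si, 1.35946 mol O.
Total oxygen = 2.69670 mol. Normalization factor = 12/2.69670 = 4.44988.
Si per 12 O = 0.67973 × 4.44988 = 3.025.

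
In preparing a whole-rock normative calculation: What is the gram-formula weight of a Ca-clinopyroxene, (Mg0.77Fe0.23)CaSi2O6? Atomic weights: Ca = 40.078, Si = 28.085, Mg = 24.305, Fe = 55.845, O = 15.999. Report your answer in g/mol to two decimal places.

223.80 g/mol

M = 0.77·24.305 + 0.23·55.845 + 1·40.078 + 2·28.085 + 6·15.999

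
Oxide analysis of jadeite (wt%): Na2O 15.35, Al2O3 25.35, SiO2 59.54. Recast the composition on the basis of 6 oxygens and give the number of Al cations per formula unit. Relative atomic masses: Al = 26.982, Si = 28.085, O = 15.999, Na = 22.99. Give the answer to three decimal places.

1.003 Al apfu

Na2O (M=61.979): mol = 0.24766; Na = 0.49532, O = 0.24766.
Al2O3 (M=101.961): mol = 0.24862; Al = 0.49724, O = 0.74586.
SiO2 (M=60.083): mol = 0.99096; Si = 0.99096, O = 1.98192.
ΣO = 2.97544; factor = 6/ΣO = 2.01651.
Al apfu = 0.49724 × 2.01651 = 1.003.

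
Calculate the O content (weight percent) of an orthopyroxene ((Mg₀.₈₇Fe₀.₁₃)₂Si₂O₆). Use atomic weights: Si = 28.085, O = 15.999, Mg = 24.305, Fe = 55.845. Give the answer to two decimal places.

Formula mass = 1.74×24.305 + 0.26×55.845 + 2×28.085 + 6×15.999 = 208.974 g/mol, of which 95.994 g is O.
So O makes up 95.994/208.974 = 0.4594 of the mass, i.e. 45.94%.

45.94 weight percent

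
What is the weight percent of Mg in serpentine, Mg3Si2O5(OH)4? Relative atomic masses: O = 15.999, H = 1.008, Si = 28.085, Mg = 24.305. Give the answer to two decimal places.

26.31 mass %

M(Mg3Si2O5(OH)4) = 277.108 g/mol.
Mg contributes 3 × 24.305 = 72.915 g per mole.
72.915/277.108 = 0.2631 → 26.31%.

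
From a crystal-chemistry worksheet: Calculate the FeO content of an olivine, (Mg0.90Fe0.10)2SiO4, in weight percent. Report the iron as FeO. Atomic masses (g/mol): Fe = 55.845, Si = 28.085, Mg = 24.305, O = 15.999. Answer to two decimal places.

9.77 wt%

Molar mass of (Mg0.90Fe0.10)2SiO4 = 1.80*24.305 + 0.20*55.845 + 1*28.085 + 4*15.999 = 146.999 g/mol.
Each formula unit contains 0.20 Fe, equivalent to 0.20/1 = 0.2000 mol FeO.
M(FeO) = 1×55.845 + 1×15.999 = 71.844 g/mol.
Mass of FeO per formula unit = 0.2000 × 71.844 = 14.369 g.
FeO wt% = 14.369 / 146.999 × 100 = 9.77%.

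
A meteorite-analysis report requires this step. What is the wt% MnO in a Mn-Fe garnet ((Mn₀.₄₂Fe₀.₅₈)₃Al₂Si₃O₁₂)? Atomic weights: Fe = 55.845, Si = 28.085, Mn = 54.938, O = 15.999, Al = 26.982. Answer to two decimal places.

18.00 wt%

M((Mn₀.₄₂Fe₀.₅₈)₃Al₂Si₃O₁₂) = 496.599 g/mol; M(MnO) = 70.937 g/mol.
Moles MnO per formula unit = 1.26 Mn ÷ 1 = 1.2600.
MnO fraction = (1.2600 × 70.937) / 496.599 = 89.381/496.599 = 0.1800.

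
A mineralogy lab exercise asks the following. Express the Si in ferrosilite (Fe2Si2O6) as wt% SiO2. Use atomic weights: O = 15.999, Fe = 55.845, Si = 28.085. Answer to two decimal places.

Formula mass = 263.854 g/mol.
2 Si → 2.0000 mol SiO2 per formula unit; M(SiO2) = 60.083, so SiO2 mass = 120.166 g.
120.166/263.854 × 100 = 45.54 wt%.

45.54 wt%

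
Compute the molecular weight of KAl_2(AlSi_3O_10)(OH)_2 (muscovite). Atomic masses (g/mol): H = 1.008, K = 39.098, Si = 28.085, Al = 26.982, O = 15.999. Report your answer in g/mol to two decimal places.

398.30 g/mol

The formula mass is the sum 1·39.098 + 3·26.982 + 3·28.085 + 12·15.999 + 2·1.008.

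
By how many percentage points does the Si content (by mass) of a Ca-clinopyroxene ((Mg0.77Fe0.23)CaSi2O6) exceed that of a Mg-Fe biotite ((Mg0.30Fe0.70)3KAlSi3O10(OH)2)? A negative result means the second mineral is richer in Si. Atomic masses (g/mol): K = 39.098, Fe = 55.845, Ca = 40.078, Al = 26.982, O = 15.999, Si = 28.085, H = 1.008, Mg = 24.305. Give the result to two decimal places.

7.67 percentage points

Si in (Mg0.77Fe0.23)CaSi2O6: molar mass 223.801 g/mol; 2×28.085 = 56.170 g → 25.10 wt%.
Si in (Mg0.30Fe0.70)3KAlSi3O10(OH)2: molar mass 483.488 g/mol; 3×28.085 = 84.255 g → 17.43 wt%.
Difference = 25.10 − 17.43 = 7.67 percentage points.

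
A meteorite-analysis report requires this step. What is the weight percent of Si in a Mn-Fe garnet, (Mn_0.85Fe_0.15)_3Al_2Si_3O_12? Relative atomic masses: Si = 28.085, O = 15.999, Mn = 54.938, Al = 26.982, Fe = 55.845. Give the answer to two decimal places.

M((Mn_0.85Fe_0.15)_3Al_2Si_3O_12) = 495.429 g/mol.
Si contributes 3 × 28.085 = 84.255 g per mole.
84.255/495.429 = 0.1701 → 17.01%.

17.01 wt%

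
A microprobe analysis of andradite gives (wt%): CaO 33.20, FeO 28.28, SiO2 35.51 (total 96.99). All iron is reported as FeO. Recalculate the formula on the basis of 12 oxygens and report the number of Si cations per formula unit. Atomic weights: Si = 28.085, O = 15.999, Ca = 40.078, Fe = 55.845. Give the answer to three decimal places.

CaO (M=56.077): mol = 0.59204; Ca = 0.59204, O = 0.59204.
FeO (M=71.844): mol = 0.39363; Fe = 0.39363, O = 0.39363.
SiO2 (M=60.083): mol = 0.59102; Si = 0.59102, O = 1.18204.
ΣO = 2.16771; factor = 12/ΣO = 5.53580.
Si apfu = 0.59102 × 5.53580 = 3.272.

3.272 Si apfu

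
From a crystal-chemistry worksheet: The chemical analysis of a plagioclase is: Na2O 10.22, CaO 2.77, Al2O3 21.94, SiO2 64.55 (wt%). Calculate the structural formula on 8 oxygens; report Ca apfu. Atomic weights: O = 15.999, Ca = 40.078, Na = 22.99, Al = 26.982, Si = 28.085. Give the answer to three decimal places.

0.131 Ca apfu

10.22 wt% Na2O ÷ 61.979 g/mol = 0.16489 mol, giving 0.32978 Na and 0.16489 O.
2.77 wt% CaO ÷ 56.077 g/mol = 0.04940 mol, giving 0.04940 Ca and 0.04940 O.
21.94 wt% Al2O3 ÷ 101.961 g/mol = 0.21518 mol, giving 0.43036 Al and 0.64554 O.
64.55 wt% SiO2 ÷ 60.083 g/mol = 1.07435 mol, giving 1.07435 Si and 2.14870 O.
Oxygen sums to 3.00853; scaling by 8/3.00853 = 2.65911 puts the formula on 8 O.
Ca: 0.04940 × 2.65911 = 0.131 atoms per formula unit.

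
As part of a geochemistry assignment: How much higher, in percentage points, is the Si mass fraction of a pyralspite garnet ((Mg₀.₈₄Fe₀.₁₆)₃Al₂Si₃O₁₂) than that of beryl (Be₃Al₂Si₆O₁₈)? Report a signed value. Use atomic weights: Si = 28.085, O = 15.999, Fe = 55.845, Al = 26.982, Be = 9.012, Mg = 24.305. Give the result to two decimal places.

Si in (Mg₀.₈₄Fe₀.₁₆)₃Al₂Si₃O₁₂: molar mass 418.261 g/mol; 3×28.085 = 84.255 g → 20.14 wt%.
Si in Be₃Al₂Si₆O₁₈: molar mass 537.492 g/mol; 6×28.085 = 168.510 g → 31.35 wt%.
Difference = 20.14 − 31.35 = -11.21 percentage points.

-11.21 percentage points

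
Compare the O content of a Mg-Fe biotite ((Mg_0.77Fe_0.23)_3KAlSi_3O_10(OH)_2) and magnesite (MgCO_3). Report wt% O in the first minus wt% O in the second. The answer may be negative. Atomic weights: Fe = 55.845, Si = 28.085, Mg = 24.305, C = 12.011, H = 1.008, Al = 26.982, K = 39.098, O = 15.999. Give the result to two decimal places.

-13.20 percentage points

M((Mg_0.77Fe_0.23)_3KAlSi_3O_10(OH)_2) = 439.017 g/mol, so wt% O = 191.988/439.017 × 100 = 43.73%.
M(MgCO_3) = 84.313 g/mol, so wt% O = 47.997/84.313 × 100 = 56.93%.
43.73 − 56.93 = -13.20 pp.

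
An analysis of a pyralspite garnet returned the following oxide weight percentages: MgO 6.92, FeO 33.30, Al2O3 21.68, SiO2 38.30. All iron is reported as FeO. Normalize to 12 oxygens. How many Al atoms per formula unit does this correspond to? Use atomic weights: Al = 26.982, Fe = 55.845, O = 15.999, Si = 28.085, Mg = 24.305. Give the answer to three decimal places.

MgO (M=40.304): mol = 0.17170; Mg = 0.17170, O = 0.17170.
FeO (M=71.844): mol = 0.46350; Fe = 0.46350, O = 0.46350.
Al2O3 (M=101.961): mol = 0.21263; Al = 0.42526, O = 0.63789.
SiO2 (M=60.083): mol = 0.63745; Si = 0.63745, O = 1.27490.
ΣO = 2.54799; factor = 12/ΣO = 4.70959.
Al apfu = 0.42526 × 4.70959 = 2.003.

2.003 Al apfu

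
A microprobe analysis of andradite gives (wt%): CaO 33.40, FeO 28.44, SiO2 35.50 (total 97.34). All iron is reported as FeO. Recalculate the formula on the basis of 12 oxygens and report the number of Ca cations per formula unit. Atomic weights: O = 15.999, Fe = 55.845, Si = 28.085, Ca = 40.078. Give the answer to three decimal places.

33.40 wt% CaO ÷ 56.077 g/mol = 0.59561 mol, giving 0.59561 Ca and 0.59561 O.
28.44 wt% FeO ÷ 71.844 g/mol = 0.39586 mol, giving 0.39586 Fe and 0.39586 O.
35.50 wt% SiO2 ÷ 60.083 g/mol = 0.59085 mol, giving 0.59085 Si and 1.18170 O.
Oxygen sums to 2.17317; scaling by 12/2.17317 = 5.52189 puts the formula on 12 O.
Ca: 0.59561 × 5.52189 = 3.289 atoms per formula unit.

3.289 Ca apfu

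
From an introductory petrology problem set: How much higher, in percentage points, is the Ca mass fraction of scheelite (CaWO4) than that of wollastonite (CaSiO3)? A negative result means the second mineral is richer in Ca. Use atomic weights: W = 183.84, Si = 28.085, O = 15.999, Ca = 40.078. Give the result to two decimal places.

First mineral: 40.078 g Ca in 287.914 g formula = 13.92 wt% Ca.
Second mineral: 40.078 g Ca in 116.160 g formula = 34.50 wt% Ca.
13.92% − 34.50% gives a difference of -20.58 percentage points.

-20.58 percentage points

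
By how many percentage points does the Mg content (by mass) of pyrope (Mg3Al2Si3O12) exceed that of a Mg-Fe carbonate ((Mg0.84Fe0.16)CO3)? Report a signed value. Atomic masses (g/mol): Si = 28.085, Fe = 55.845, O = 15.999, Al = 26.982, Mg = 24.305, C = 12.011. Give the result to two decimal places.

-4.76 percentage points

M(Mg3Al2Si3O12) = 403.122 g/mol, so wt% Mg = 72.915/403.122 × 100 = 18.09%.
M((Mg0.84Fe0.16)CO3) = 89.359 g/mol, so wt% Mg = 20.416/89.359 × 100 = 22.85%.
18.09 − 22.85 = -4.76 pp.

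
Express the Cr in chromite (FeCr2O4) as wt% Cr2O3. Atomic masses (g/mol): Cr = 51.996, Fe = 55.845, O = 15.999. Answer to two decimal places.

67.90 wt%

M(FeCr2O4) = 223.833 g/mol; M(Cr2O3) = 151.989 g/mol.
Moles Cr2O3 per formula unit = 2 Cr ÷ 2 = 1.0000.
Cr2O3 fraction = (1.0000 × 151.989) / 223.833 = 151.989/223.833 = 0.6790.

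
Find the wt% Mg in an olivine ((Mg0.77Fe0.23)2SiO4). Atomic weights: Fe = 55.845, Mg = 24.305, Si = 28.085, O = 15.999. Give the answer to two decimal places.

24.12 mass %

M((Mg0.77Fe0.23)2SiO4) = 155.199 g/mol.
Mg contributes 1.54 × 24.305 = 37.430 g per mole.
37.430/155.199 = 0.2412 → 24.12%.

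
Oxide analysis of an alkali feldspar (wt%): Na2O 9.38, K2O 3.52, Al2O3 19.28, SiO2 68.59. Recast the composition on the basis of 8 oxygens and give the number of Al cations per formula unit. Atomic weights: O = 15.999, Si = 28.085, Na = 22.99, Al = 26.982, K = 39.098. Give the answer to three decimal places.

9.38 wt% Na2O ÷ 61.979 g/mol = 0.15134 mol, giving 0.30268 Na and 0.15134 O.
3.52 wt% K2O ÷ 94.195 g/mol = 0.03737 mol, giving 0.07474 K and 0.03737 O.
19.28 wt% Al2O3 ÷ 101.961 g/mol = 0.18909 mol, giving 0.37818 Al and 0.56727 O.
68.59 wt% SiO2 ÷ 60.083 g/mol = 1.14159 mol, giving 1.14159 Si and 2.28318 O.
Oxygen sums to 3.03916; scaling by 8/3.03916 = 2.63231 puts the formula on 8 O.
Al: 0.37818 × 2.63231 = 0.995 atoms per formula unit.

0.995 Al apfu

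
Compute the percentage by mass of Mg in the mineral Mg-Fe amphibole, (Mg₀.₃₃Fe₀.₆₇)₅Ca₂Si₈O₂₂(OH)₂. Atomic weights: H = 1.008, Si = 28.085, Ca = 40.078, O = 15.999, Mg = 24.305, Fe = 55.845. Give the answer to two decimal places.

Molar mass of (Mg₀.₃₃Fe₀.₆₇)₅Ca₂Si₈O₂₂(OH)₂: 1.65·24.305 + 3.35·55.845 + 2·40.078 + 8·28.085 + 24·15.999 + 2·1.008 = 918.012 g/mol.
Mass of Mg per formula unit: 1.65 × 24.305 = 40.103 g.
Weight fraction Mg = 40.103 / 918.012 = 0.0437.

4.37 weight percent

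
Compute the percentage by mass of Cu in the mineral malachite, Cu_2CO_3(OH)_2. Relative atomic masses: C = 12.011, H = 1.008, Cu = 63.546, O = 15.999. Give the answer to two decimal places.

57.48 wt%

M(Cu_2CO_3(OH)_2) = 221.114 g/mol.
Cu contributes 2 × 63.546 = 127.092 g per mole.
127.092/221.114 = 0.5748 → 57.48%.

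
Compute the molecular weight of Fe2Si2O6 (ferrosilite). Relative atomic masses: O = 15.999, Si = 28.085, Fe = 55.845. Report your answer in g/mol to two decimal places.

263.85 g/mol

M = 2×55.845 + 2×28.085 + 6×15.999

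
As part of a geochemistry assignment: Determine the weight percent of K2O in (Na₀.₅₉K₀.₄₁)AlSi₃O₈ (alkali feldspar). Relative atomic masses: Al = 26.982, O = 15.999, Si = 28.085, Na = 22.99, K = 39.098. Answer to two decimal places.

Molar mass of (Na₀.₅₉K₀.₄₁)AlSi₃O₈ = 0.59·22.99 + 0.41·39.098 + 1·26.982 + 3·28.085 + 8·15.999 = 268.823 g/mol.
Each formula unit contains 0.41 K, equivalent to 0.41/2 = 0.2050 mol K2O.
M(K2O) = 2×39.098 + 1×15.999 = 94.195 g/mol.
Mass of K2O per formula unit = 0.2050 × 94.195 = 19.310 g.
K2O wt% = 19.310 / 268.823 × 100 = 7.18%.

7.18 wt%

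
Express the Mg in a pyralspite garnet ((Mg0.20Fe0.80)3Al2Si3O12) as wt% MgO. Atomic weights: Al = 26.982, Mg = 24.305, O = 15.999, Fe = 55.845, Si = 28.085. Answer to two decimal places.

M((Mg0.20Fe0.80)3Al2Si3O12) = 478.818 g/mol; M(MgO) = 40.304 g/mol.
Moles MgO per formula unit = 0.60 Mg ÷ 1 = 0.6000.
MgO fraction = (0.6000 × 40.304) / 478.818 = 24.182/478.818 = 0.0505.

5.05 wt%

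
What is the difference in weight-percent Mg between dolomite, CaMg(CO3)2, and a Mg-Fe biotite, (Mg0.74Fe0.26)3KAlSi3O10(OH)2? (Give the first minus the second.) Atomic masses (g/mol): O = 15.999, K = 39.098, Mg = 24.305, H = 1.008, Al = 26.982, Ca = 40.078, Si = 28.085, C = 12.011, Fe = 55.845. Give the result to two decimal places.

Mg in CaMg(CO3)2: molar mass 184.399 g/mol; 1×24.305 = 24.305 g → 13.18 wt%.
Mg in (Mg0.74Fe0.26)3KAlSi3O10(OH)2: molar mass 441.855 g/mol; 2.22×24.305 = 53.957 g → 12.21 wt%.
Difference = 13.18 − 12.21 = 0.97 percentage points.

0.97 percentage points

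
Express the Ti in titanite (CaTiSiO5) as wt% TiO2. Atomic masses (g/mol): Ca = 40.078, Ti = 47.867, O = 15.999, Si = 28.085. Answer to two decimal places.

40.74 wt%

M(CaTiSiO5) = 196.025 g/mol; M(TiO2) = 79.865 g/mol.
Moles TiO2 per formula unit = 1 Ti ÷ 1 = 1.0000.
TiO2 fraction = (1.0000 × 79.865) / 196.025 = 79.865/196.025 = 0.4074.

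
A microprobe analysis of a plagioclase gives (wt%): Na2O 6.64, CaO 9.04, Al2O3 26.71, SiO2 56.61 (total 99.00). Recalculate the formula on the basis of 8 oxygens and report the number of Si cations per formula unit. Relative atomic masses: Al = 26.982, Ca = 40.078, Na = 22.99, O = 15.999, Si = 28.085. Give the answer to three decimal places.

Na2O: 6.64/61.979 = 0.10713 mol → 0.21426 mol Na, 0.10713 mol O.
CaO: 9.04/56.077 = 0.16121 mol → 0.16121 mol Ca, 0.16121 mol O.
Al2O3: 26.71/101.961 = 0.26196 mol → 0.52392 mol Al, 0.78588 mol O.
SiO2: 56.61/60.083 = 0.94220 mol → 0.94220 mol Si, 1.88440 mol O.
Total oxygen = 2.93862 mol. Normalization factor = 8/2.93862 = 2.72237.
Si per 8 O = 0.94220 × 2.72237 = 2.565.

2.565 Si apfu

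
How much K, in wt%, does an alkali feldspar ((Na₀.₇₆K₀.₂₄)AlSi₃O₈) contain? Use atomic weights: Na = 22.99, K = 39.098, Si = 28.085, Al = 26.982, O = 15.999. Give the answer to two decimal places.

Molar mass of (Na₀.₇₆K₀.₂₄)AlSi₃O₈: 0.76×22.99 + 0.24×39.098 + 1×26.982 + 3×28.085 + 8×15.999 = 266.085 g/mol.
Mass of K per formula unit: 0.24 × 39.098 = 9.384 g.
Weight fraction K = 9.384 / 266.085 = 0.0353.

3.53 wt%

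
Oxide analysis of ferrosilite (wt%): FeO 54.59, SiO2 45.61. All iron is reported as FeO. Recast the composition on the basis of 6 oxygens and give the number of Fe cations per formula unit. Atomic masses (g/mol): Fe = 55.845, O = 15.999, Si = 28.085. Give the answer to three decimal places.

54.59 wt% FeO ÷ 71.844 g/mol = 0.75984 mol, giving 0.75984 Fe and 0.75984 O.
45.61 wt% SiO2 ÷ 60.083 g/mol = 0.75912 mol, giving 0.75912 Si and 1.51824 O.
Oxygen sums to 2.27808; scaling by 6/2.27808 = 2.63380 puts the formula on 6 O.
Fe: 0.75984 × 2.63380 = 2.001 atoms per formula unit.

2.001 Fe apfu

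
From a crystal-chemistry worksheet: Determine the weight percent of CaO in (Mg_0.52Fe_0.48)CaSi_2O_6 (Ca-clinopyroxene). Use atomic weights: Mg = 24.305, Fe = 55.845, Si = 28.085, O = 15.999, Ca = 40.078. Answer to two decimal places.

24.20 wt%

M((Mg_0.52Fe_0.48)CaSi_2O_6) = 231.686 g/mol; M(CaO) = 56.077 g/mol.
Moles CaO per formula unit = 1 Ca ÷ 1 = 1.0000.
CaO fraction = (1.0000 × 56.077) / 231.686 = 56.077/231.686 = 0.2420.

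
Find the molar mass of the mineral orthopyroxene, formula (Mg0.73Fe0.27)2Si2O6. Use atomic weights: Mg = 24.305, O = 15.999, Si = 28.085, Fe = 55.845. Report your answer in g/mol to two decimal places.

217.81 g/mol

Mg: 1.46 × 24.305 = 35.4853
Fe: 0.54 × 55.845 = 30.1563
Si: 2 × 28.085 = 56.1700
O: 6 × 15.999 = 95.9940
Summing the contributions gives the formula mass.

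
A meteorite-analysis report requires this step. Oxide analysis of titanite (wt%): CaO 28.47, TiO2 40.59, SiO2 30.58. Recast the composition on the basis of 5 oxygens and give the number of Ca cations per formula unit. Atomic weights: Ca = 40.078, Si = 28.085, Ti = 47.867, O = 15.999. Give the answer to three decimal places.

28.47 wt% CaO ÷ 56.077 g/mol = 0.50769 mol, giving 0.50769 Ca and 0.50769 O.
40.59 wt% TiO2 ÷ 79.865 g/mol = 0.50823 mol, giving 0.50823 Ti and 1.01646 O.
30.58 wt% SiO2 ÷ 60.083 g/mol = 0.50896 mol, giving 0.50896 Si and 1.01792 O.
Oxygen sums to 2.54207; scaling by 5/2.54207 = 1.96690 puts the formula on 5 O.
Ca: 0.50769 × 1.96690 = 0.999 atoms per formula unit.

0.999 Ca apfu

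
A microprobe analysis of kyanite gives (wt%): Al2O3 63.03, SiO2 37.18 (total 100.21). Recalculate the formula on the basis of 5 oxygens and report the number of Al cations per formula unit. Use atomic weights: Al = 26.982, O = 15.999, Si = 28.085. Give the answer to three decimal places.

Al2O3: 63.03/101.961 = 0.61818 mol → 1.23636 mol Al, 1.85454 mol O.
SiO2: 37.18/60.083 = 0.61881 mol → 0.61881 mol Si, 1.23762 mol O.
Total oxygen = 3.09216 mol. Normalization factor = 5/3.09216 = 1.61699.
Al per 5 O = 1.23636 × 1.61699 = 1.999.

1.999 Al apfu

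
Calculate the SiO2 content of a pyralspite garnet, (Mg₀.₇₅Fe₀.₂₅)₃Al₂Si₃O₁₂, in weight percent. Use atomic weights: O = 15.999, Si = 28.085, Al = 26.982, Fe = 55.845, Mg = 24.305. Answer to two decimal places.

Formula mass = 426.777 g/mol.
3 Si → 3.0000 mol SiO2 per formula unit; M(SiO2) = 60.083, so SiO2 mass = 180.249 g.
180.249/426.777 × 100 = 42.23 wt%.

42.23 wt%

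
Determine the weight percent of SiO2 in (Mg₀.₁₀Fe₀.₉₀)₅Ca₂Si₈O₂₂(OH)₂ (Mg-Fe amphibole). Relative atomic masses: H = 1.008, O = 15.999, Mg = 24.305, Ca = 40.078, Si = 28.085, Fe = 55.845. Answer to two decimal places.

Molar mass of (Mg₀.₁₀Fe₀.₉₀)₅Ca₂Si₈O₂₂(OH)₂ = 0.50×24.305 + 4.50×55.845 + 2×40.078 + 8×28.085 + 24×15.999 + 2×1.008 = 954.283 g/mol.
Each formula unit contains 8 Si, equivalent to 8/1 = 8.0000 mol SiO2.
M(SiO2) = 1×28.085 + 2×15.999 = 60.083 g/mol.
Mass of SiO2 per formula unit = 8.0000 × 60.083 = 480.664 g.
SiO2 wt% = 480.664 / 954.283 × 100 = 50.37%.

50.37 wt%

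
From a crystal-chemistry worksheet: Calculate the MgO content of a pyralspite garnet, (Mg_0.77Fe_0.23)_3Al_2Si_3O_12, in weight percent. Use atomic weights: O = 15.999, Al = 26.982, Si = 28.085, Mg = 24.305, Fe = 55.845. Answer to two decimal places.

21.91 wt%

Molar mass of (Mg_0.77Fe_0.23)_3Al_2Si_3O_12 = 2.31×24.305 + 0.69×55.845 + 2×26.982 + 3×28.085 + 12×15.999 = 424.885 g/mol.
Each formula unit contains 2.31 Mg, equivalent to 2.31/1 = 2.3100 mol MgO.
M(MgO) = 1×24.305 + 1×15.999 = 40.304 g/mol.
Mass of MgO per formula unit = 2.3100 × 40.304 = 93.102 g.
MgO wt% = 93.102 / 424.885 × 100 = 21.91%.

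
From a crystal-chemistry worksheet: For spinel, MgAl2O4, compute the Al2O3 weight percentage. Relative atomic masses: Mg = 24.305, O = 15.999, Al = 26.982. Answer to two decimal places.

Formula mass = 142.265 g/mol.
2 Al → 1.0000 mol Al2O3 per formula unit; M(Al2O3) = 101.961, so Al2O3 mass = 101.961 g.
101.961/142.265 × 100 = 71.67 wt%.

71.67 wt%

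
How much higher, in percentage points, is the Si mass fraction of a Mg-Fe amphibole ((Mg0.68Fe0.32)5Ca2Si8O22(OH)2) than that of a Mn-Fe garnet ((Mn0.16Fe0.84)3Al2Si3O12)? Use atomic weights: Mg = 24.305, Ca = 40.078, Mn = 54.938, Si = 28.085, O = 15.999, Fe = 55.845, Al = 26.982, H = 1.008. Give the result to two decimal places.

Si in (Mg0.68Fe0.32)5Ca2Si8O22(OH)2: molar mass 862.817 g/mol; 8×28.085 = 224.680 g → 26.04 wt%.
Si in (Mn0.16Fe0.84)3Al2Si3O12: molar mass 497.307 g/mol; 3×28.085 = 84.255 g → 16.94 wt%.
Difference = 26.04 − 16.94 = 9.10 percentage points.

9.10 percentage points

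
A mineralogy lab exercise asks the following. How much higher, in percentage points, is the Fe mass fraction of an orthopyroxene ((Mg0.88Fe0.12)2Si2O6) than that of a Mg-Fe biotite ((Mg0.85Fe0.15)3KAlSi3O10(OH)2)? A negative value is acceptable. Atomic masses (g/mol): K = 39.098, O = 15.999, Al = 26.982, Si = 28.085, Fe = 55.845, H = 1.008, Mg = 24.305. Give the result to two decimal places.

First mineral: 13.403 g Fe in 208.344 g formula = 6.43 wt% Fe.
Second mineral: 25.130 g Fe in 431.447 g formula = 5.82 wt% Fe.
6.43% − 5.82% gives a difference of 0.61 percentage points.

0.61 percentage points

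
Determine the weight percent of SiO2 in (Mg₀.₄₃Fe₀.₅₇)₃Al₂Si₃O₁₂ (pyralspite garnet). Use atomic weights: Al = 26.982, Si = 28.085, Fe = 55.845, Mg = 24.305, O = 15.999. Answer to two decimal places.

39.44 wt%

M((Mg₀.₄₃Fe₀.₅₇)₃Al₂Si₃O₁₂) = 457.055 g/mol; M(SiO2) = 60.083 g/mol.
Moles SiO2 per formula unit = 3 Si ÷ 1 = 3.0000.
SiO2 fraction = (3.0000 × 60.083) / 457.055 = 180.249/457.055 = 0.3944.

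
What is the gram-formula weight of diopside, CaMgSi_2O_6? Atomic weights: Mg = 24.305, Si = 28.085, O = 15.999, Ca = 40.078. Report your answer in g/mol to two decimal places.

216.55 g/mol

The formula mass is the sum 1*40.078 + 1*24.305 + 2*28.085 + 6*15.999.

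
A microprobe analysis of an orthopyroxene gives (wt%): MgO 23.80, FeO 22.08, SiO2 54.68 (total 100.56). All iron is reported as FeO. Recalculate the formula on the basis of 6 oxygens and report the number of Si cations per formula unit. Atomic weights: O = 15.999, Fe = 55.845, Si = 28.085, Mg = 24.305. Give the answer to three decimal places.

MgO (M=40.304): mol = 0.59051; Mg = 0.59051, O = 0.59051.
FeO (M=71.844): mol = 0.30733; Fe = 0.30733, O = 0.30733.
SiO2 (M=60.083): mol = 0.91007; Si = 0.91007, O = 1.82014.
ΣO = 2.71798; factor = 6/ΣO = 2.20752.
Si apfu = 0.91007 × 2.20752 = 2.009.

2.009 Si apfu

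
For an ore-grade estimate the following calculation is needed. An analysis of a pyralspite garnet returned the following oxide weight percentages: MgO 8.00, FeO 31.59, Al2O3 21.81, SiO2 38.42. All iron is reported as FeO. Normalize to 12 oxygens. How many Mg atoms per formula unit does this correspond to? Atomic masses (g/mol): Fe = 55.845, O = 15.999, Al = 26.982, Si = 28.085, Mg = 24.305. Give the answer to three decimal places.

0.931 Mg apfu

MgO: 8.00/40.304 = 0.19849 mol → 0.19849 mol Mg, 0.19849 mol O.
FeO: 31.59/71.844 = 0.43970 mol → 0.43970 mol Fe, 0.43970 mol O.
Al2O3: 21.81/101.961 = 0.21391 mol → 0.42782 mol Al, 0.64173 mol O.
SiO2: 38.42/60.083 = 0.63945 mol → 0.63945 mol Si, 1.27890 mol O.
Total oxygen = 2.55882 mol. Normalization factor = 12/2.55882 = 4.68966.
Mg per 12 O = 0.19849 × 4.68966 = 0.931.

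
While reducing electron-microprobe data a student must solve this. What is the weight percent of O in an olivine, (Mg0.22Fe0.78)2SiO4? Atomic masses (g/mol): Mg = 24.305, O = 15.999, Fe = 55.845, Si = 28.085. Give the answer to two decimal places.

Molar mass of (Mg0.22Fe0.78)2SiO4: 0.44*24.305 + 1.56*55.845 + 1*28.085 + 4*15.999 = 189.893 g/mol.
Mass of O per formula unit: 4 × 15.999 = 63.996 g.
Weight fraction O = 63.996 / 189.893 = 0.3370.

33.70 weight percent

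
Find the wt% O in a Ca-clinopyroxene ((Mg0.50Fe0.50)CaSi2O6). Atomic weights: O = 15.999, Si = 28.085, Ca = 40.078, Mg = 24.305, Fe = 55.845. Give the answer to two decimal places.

41.32 weight percent

M((Mg0.50Fe0.50)CaSi2O6) = 232.317 g/mol.
O contributes 6 × 15.999 = 95.994 g per mole.
95.994/232.317 = 0.4132 → 41.32%.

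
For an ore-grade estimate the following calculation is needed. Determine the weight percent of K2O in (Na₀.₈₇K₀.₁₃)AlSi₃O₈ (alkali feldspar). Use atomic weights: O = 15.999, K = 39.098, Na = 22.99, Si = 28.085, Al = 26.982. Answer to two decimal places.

Formula mass = 264.313 g/mol.
0.13 K → 0.0650 mol K2O per formula unit; M(K2O) = 94.195, so K2O mass = 6.123 g.
6.123/264.313 × 100 = 2.32 wt%.

2.32 wt%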